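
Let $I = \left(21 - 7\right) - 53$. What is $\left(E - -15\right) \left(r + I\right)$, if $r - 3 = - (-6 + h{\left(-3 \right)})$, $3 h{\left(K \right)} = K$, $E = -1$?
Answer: $-406$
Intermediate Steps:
$h{\left(K \right)} = \frac{K}{3}$
$r = 10$ ($r = 3 - \left(-6 + \frac{1}{3} \left(-3\right)\right) = 3 - \left(-6 - 1\right) = 3 - -7 = 3 + 7 = 10$)
$I = -39$ ($I = \left(21 - 7\right) - 53 = 14 - 53 = -39$)
$\left(E - -15\right) \left(r + I\right) = \left(-1 - -15\right) \left(10 - 39\right) = \left(-1 + 15\right) \left(-29\right) = 14 \left(-29\right) = -406$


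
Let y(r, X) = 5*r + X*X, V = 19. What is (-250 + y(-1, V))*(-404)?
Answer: -42824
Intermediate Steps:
y(r, X) = X² + 5*r (y(r, X) = 5*r + X² = X² + 5*r)
(-250 + y(-1, V))*(-404) = (-250 + (19² + 5*(-1)))*(-404) = (-250 + (361 - 5))*(-404) = (-250 + 356)*(-404) = 106*(-404) = -42824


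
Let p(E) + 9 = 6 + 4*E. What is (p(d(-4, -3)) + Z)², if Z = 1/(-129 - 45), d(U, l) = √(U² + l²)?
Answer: 8743849/30276 ≈ 288.80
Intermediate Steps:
p(E) = -3 + 4*E (p(E) = -9 + (6 + 4*E) = -3 + 4*E)
Z = -1/174 (Z = 1/(-174) = -1/174 ≈ -0.0057471)
(p(d(-4, -3)) + Z)² = ((-3 + 4*√((-4)² + (-3)²)) - 1/174)² = ((-3 + 4*√(16 + 9)) - 1/174)² = ((-3 + 4*√25) - 1/174)² = ((-3 + 4*5) - 1/174)² = ((-3 + 20) - 1/174)² = (17 - 1/174)² = (2957/174)² = 8743849/30276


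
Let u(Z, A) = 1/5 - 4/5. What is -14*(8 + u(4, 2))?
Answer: -518/5 ≈ -103.60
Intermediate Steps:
u(Z, A) = -⅗ (u(Z, A) = 1*(⅕) - 4*⅕ = ⅕ - ⅘ = -⅗)
-14*(8 + u(4, 2)) = -14*(8 - ⅗) = -14*37/5 = -518/5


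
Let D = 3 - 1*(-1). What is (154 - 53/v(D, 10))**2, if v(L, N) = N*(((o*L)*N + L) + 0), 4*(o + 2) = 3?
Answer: 5025817449/211600 ≈ 23752.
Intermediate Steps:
o = -5/4 (o = -2 + (1/4)*3 = -2 + 3/4 = -5/4 ≈ -1.2500)
D = 4 (D = 3 + 1 = 4)
v(L, N) = N*(L - 5*L*N/4) (v(L, N) = N*(((-5*L/4)*N + L) + 0) = N*((-5*L*N/4 + L) + 0) = N*((L - 5*L*N/4) + 0) = N*(L - 5*L*N/4))
(154 - 53/v(D, 10))**2 = (154 - 53*1/(10*(4 - 5*10)))**2 = (154 - 53*1/(10*(4 - 50)))**2 = (154 - 53/((1/4)*4*10*(-46)))**2 = (154 - 53/(-460))**2 = (154 - 53*(-1/460))**2 = (154 + 53/460)**2 = (70893/460)**2 = 5025817449/211600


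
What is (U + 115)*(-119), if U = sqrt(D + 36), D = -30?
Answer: -13685 - 119*sqrt(6) ≈ -13976.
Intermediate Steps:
U = sqrt(6) (U = sqrt(-30 + 36) = sqrt(6) ≈ 2.4495)
(U + 115)*(-119) = (sqrt(6) + 115)*(-119) = (115 + sqrt(6))*(-119) = -13685 - 119*sqrt(6)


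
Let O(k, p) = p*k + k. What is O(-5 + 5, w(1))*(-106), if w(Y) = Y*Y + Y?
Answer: 0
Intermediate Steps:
w(Y) = Y + Y² (w(Y) = Y² + Y = Y + Y²)
O(k, p) = k + k*p (O(k, p) = k*p + k = k + k*p)
O(-5 + 5, w(1))*(-106) = ((-5 + 5)*(1 + 1*(1 + 1)))*(-106) = (0*(1 + 1*2))*(-106) = (0*(1 + 2))*(-106) = (0*3)*(-106) = 0*(-106) = 0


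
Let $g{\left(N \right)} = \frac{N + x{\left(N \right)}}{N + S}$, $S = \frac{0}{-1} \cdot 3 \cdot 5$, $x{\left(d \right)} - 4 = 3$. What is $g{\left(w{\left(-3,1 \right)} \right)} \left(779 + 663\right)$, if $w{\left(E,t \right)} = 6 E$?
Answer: $\frac{7931}{9} \approx 881.22$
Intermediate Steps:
$x{\left(d \right)} = 7$ ($x{\left(d \right)} = 4 + 3 = 7$)
$S = 0$ ($S = 0 \left(-1\right) 3 \cdot 5 = 0 \cdot 3 \cdot 5 = 0 \cdot 5 = 0$)
$g{\left(N \right)} = \frac{7 + N}{N}$ ($g{\left(N \right)} = \frac{N + 7}{N + 0} = \frac{7 + N}{N}$)
$g{\left(w{\left(-3,1 \right)} \right)} \left(779 + 663\right) = \frac{7 + 6 \left(-3\right)}{6 \left(-3\right)} \left(779 + 663\right) = \frac{7 - 18}{-18} \cdot 1442 = \left(- \frac{1}{18}\right) \left(-11\right) 1442 = \frac{11}{18} \cdot 1442 = \frac{7931}{9}$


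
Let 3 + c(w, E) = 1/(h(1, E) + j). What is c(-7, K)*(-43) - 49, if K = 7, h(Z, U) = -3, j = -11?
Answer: 1163/14 ≈ 83.071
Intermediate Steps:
c(w, E) = -43/14 (c(w, E) = -3 + 1/(-3 - 11) = -3 + 1/(-14) = -3 - 1/14 = -43/14)
c(-7, K)*(-43) - 49 = -43/14*(-43) - 49 = 1849/14 - 49 = 1163/14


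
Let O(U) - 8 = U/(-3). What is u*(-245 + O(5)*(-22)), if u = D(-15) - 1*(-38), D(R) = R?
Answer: -26519/3 ≈ -8839.7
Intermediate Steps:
O(U) = 8 - U/3 (O(U) = 8 + U/(-3) = 8 + U*(-⅓) = 8 - U/3)
u = 23 (u = -15 - 1*(-38) = -15 + 38 = 23)
u*(-245 + O(5)*(-22)) = 23*(-245 + (8 - ⅓*5)*(-22)) = 23*(-245 + (8 - 5/3)*(-22)) = 23*(-245 + (19/3)*(-22)) = 23*(-245 - 418/3) = 23*(-1153/3) = -26519/3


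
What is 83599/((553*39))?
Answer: 83599/21567 ≈ 3.8762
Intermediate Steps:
83599/((553*39)) = 83599/21567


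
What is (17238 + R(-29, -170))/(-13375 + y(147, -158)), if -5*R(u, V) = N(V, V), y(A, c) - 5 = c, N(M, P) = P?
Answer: -2159/1691 ≈ -1.2768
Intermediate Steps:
y(A, c) = 5 + c
R(u, V) = -V/5
(17238 + R(-29, -170))/(-13375 + y(147, -158)) = (17238 - 1/5*(-170))/(-13375 + (5 - 158)) = (17238 + 34)/(-13375 - 153) = 17272/(-13528) = 17272*(-1/13528) = -2159/1691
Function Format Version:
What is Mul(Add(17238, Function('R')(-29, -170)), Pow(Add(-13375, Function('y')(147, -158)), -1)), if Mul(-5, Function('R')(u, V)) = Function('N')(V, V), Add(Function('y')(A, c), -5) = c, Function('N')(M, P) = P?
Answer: Rational(-2159, 1691) ≈ -1.2768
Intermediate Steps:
Function('y')(A, c) = Add(5, c)
Function('R')(u, V) = Mul(Rational(-1, 5), V)
Mul(Add(17238, Function('R')(-29, -170)), Pow(Add(-13375, Function('y')(147, -158)), -1)) = Mul(Add(17238, Mul(Rational(-1, 5), -170)), Pow(Add(-13375, Add(5, -158)), -1)) = Mul(Add(17238, 34), Pow(Add(-13375, -153), -1)) = Mul(17272, Pow(-13528, -1)) = Mul(17272, Rational(-1, 13528)) = Rational(-2159, 1691)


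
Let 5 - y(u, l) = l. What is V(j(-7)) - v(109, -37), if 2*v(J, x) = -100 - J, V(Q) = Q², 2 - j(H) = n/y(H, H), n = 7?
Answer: 15337/144 ≈ 106.51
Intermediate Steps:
y(u, l) = 5 - l
j(H) = 2 - 7/(5 - H)
v(J, x) = -50 - J/2 (v(J, x) = (-100 - J)/2 = -50 - J/2)
V(j(-7)) - v(109, -37) = ((-3 + 2*(-7))/(-5 - 7))² - (-50 - ½*109) = ((-3 - 14)/(-12))² - (-50 - 109/2) = (-1/12*(-17))² - 1*(-209/2) = (17/12)² + 209/2 = 289/144 + 209/2 = 15337/144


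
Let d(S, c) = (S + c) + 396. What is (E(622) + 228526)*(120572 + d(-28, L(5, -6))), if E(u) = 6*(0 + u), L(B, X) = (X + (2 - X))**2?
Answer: 28090211552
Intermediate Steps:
L(B, X) = 4 (L(B, X) = 2**2 = 4)
E(u) = 6*u
d(S, c) = 396 + S + c
(E(622) + 228526)*(120572 + d(-28, L(5, -6))) = (6*622 + 228526)*(120572 + (396 - 28 + 4)) = (3732 + 228526)*(120572 + 372) = 232258*120944 = 28090211552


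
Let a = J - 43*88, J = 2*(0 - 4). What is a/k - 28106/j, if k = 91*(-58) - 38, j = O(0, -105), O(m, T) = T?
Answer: 12484138/46515 ≈ 268.39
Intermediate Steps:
J = -8 (J = 2*(-4) = -8)
j = -105
a = -3792 (a = -8 - 43*88 = -8 - 3784 = -3792)
k = -5316 (k = -5278 - 38 = -5316)
a/k - 28106/j = -3792/(-5316) - 28106/(-105) = -3792*(-1/5316) - 28106*(-1/105) = 316/443 + 28106/105 = 12484138/46515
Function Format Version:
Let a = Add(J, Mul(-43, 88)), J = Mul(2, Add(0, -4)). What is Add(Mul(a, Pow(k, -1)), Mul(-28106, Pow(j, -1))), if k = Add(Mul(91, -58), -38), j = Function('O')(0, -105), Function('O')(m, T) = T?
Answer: Rational(12484138, 46515) ≈ 268.39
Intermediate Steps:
J = -8 (J = Mul(2, -4) = -8)
j = -105
a = -3792 (a = Add(-8, Mul(-43, 88)) = Add(-8, -3784) = -3792)
k = -5316 (k = Add(-5278, -38) = -5316)
Add(Mul(a, Pow(k, -1)), Mul(-28106, Pow(j, -1))) = Add(Mul(-3792, Pow(-5316, -1)), Mul(-28106, Pow(-105, -1))) = Add(Mul(-3792, Rational(-1, 5316)), Mul(-28106, Rational(-1, 105))) = Add(Rational(316, 443), Rational(28106, 105)) = Rational(12484138, 46515)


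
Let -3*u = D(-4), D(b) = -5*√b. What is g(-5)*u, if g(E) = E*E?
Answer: 250*I/3 ≈ 83.333*I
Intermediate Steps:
u = 10*I/3 (u = -(-5)*√(-4)/3 = -(-5)*2*I/3 = -(-10)*I/3 = 10*I/3 ≈ 3.3333*I)
g(E) = E²
g(-5)*u = (-5)²*(10*I/3) = 25*(10*I/3) = 250*I/3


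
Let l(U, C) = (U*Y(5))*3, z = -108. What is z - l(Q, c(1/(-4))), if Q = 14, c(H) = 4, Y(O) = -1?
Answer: -66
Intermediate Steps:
l(U, C) = -3*U (l(U, C) = (U*(-1))*3 = -U*3 = -3*U)
z - l(Q, c(1/(-4))) = -108 - (-3)*14 = -108 - 1*(-42) = -108 + 42 = -66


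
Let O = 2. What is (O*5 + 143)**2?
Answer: 23409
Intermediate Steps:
(O*5 + 143)**2 = (2*5 + 143)**2 = (10 + 143)**2 = 153**2 = 23409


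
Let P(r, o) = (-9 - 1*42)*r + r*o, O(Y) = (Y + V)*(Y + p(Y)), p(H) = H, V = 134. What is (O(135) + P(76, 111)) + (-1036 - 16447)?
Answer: 59707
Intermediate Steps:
O(Y) = 2*Y*(134 + Y) (O(Y) = (Y + 134)*(Y + Y) = (134 + Y)*(2*Y) = 2*Y*(134 + Y))
P(r, o) = -51*r + o*r (P(r, o) = (-9 - 42)*r + o*r = -51*r + o*r)
(O(135) + P(76, 111)) + (-1036 - 16447) = (2*135*(134 + 135) + 76*(-51 + 111)) + (-1036 - 16447) = (2*135*269 + 76*60) - 17483 = (72630 + 4560) - 17483 = 77190 - 17483 = 59707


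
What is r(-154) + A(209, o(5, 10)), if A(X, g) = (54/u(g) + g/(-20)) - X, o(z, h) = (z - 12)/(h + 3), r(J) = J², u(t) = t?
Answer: 42600269/1820 ≈ 23407.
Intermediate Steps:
o(z, h) = (-12 + z)/(3 + h)
A(X, g) = -X + 54/g - g/20 (A(X, g) = (54/g + g/(-20)) - X = (54/g + g*(-1/20)) - X = (54/g - g/20) - X = -X + 54/g - g/20)
r(-154) + A(209, o(5, 10)) = (-154)² + (-1*209 + 54/(((-12 + 5)/(3 + 10))) - (-12 + 5)/(20*(3 + 10))) = 23716 + (-209 + 54/((-7/13)) - (-7)/(20*13)) = 23716 + (-209 + 54/(((1/13)*(-7))) - (-7)/260) = 23716 + (-209 + 54/(-7/13) - 1/20*(-7/13)) = 23716 + (-209 + 54*(-13/7) + 7/260) = 23716 + (-209 - 702/7 + 7/260) = 23716 - 562851/1820 = 42600269/1820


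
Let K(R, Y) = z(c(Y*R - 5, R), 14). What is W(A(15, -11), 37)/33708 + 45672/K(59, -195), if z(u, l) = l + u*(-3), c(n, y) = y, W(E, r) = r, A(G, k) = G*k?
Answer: -1539505745/5494404 ≈ -280.20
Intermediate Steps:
z(u, l) = l - 3*u
K(R, Y) = 14 - 3*R
W(A(15, -11), 37)/33708 + 45672/K(59, -195) = 37/33708 + 45672/(14 - 3*59) = 37*(1/33708) + 45672/(14 - 177) = 37/33708 + 45672/(-163) = 37/33708 + 45672*(-1/163) = 37/33708 - 45672/163 = -1539505745/5494404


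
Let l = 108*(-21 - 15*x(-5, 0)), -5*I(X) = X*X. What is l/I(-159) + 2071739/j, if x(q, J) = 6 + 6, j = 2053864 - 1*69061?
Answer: 29756239031/5575311627 ≈ 5.3371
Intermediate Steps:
I(X) = -X**2/5 (I(X) = -X*X/5 = -X**2/5)
j = 1984803 (j = 2053864 - 69061 = 1984803)
x(q, J) = 12
l = -21708 (l = 108*(-21 - 15*12) = 108*(-21 - 180) = 108*(-201) = -21708)
l/I(-159) + 2071739/j = -21708/((-1/5*(-159)**2)) + 2071739/1984803 = -21708/((-1/5*25281)) + 2071739*(1/1984803) = -21708/(-25281/5) + 2071739/1984803 = -21708*(-5/25281) + 2071739/1984803 = 12060/2809 + 2071739/1984803 = 29756239031/5575311627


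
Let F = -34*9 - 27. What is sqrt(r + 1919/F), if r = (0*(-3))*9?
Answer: I*sqrt(71003)/111 ≈ 2.4006*I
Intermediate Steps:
F = -333 (F = -306 - 27 = -333)
r = 0 (r = 0*9 = 0)
sqrt(r + 1919/F) = sqrt(0 + 1919/(-333)) = sqrt(0 + 1919*(-1/333)) = sqrt(0 - 1919/333) = sqrt(-1919/333) = I*sqrt(71003)/111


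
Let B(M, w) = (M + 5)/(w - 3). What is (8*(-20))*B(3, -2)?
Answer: 256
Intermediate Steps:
B(M, w) = (5 + M)/(-3 + w)
(8*(-20))*B(3, -2) = (8*(-20))*((5 + 3)/(-3 - 2)) = -160*8/(-5) = -(-32)*8 = -160*(-8/5) = 256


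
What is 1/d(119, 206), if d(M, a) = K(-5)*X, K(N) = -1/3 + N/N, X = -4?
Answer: -3/8 ≈ -0.37500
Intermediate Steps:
K(N) = ⅔ (K(N) = -1*⅓ + 1 = -⅓ + 1 = ⅔)
d(M, a) = -8/3 (d(M, a) = (⅔)*(-4) = -8/3)
1/d(119, 206) = 1/(-8/3) = -3/8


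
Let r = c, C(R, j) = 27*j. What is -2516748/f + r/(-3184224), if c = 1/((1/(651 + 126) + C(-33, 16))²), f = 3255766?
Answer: -150488811404693839205769/194678352997895638722400 ≈ -0.77301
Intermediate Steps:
c = 603729/112670992225 (c = 1/((1/(651 + 126) + 27*16)²) = 1/((1/777 + 432)²) = 1/((335665/777)²) = 1/(112670992225/603729) = 603729/112670992225 ≈ 5.3583e-6)
r = 603729/112670992225 ≈ 5.3583e-6
-2516748/f + r/(-3184224) = -2516748/3255766 + (603729/112670992225)/(-3184224) = -2516748*1/3255766 + (603729/112670992225)*(-1/3184224) = -1258374/1627883 - 201243/119589892515552800 = -150488811404693839205769/194678352997895638722400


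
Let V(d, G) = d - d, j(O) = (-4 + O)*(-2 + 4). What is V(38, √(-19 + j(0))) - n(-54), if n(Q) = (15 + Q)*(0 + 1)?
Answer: 39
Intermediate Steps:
j(O) = -8 + 2*O (j(O) = (-4 + O)*2 = -8 + 2*O)
n(Q) = 15 + Q (n(Q) = (15 + Q)*1 = 15 + Q)
V(d, G) = 0
V(38, √(-19 + j(0))) - n(-54) = 0 - (15 - 54) = 0 - 1*(-39) = 0 + 39 = 39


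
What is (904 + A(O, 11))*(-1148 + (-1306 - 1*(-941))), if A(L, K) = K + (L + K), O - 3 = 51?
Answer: -1482740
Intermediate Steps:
O = 54 (O = 3 + 51 = 54)
A(L, K) = L + 2*K (A(L, K) = K + (K + L) = L + 2*K)
(904 + A(O, 11))*(-1148 + (-1306 - 1*(-941))) = (904 + (54 + 2*11))*(-1148 + (-1306 - 1*(-941))) = (904 + (54 + 22))*(-1148 + (-1306 + 941)) = (904 + 76)*(-1148 - 365) = 980*(-1513) = -1482740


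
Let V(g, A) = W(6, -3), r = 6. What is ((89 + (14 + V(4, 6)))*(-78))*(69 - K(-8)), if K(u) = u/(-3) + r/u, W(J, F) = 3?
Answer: -554645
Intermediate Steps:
K(u) = 6/u - u/3 (K(u) = u/(-3) + 6/u = u*(-1/3) + 6/u = -u/3 + 6/u = 6/u - u/3)
V(g, A) = 3
((89 + (14 + V(4, 6)))*(-78))*(69 - K(-8)) = ((89 + (14 + 3))*(-78))*(69 - (6/(-8) - 1/3*(-8))) = ((89 + 17)*(-78))*(69 - (6*(-1/8) + 8/3)) = (106*(-78))*(69 - (-3/4 + 8/3)) = -8268*(69 - 1*23/12) = -8268*(69 - 23/12) = -8268*805/12 = -554645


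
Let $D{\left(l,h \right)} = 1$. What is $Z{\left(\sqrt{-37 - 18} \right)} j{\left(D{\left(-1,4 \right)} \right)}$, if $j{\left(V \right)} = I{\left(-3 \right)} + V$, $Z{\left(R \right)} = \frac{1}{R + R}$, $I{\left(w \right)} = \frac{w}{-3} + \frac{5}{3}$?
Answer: $- \frac{i \sqrt{55}}{30} \approx - 0.24721 i$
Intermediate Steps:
$I{\left(w \right)} = \frac{5}{3} - \frac{w}{3}$ ($I{\left(w \right)} = w \left(- \frac{1}{3}\right) + 5 \cdot \frac{1}{3} = - \frac{w}{3} + \frac{5}{3} = \frac{5}{3} - \frac{w}{3}$)
$Z{\left(R \right)} = \frac{1}{2 R}$
$j{\left(V \right)} = \frac{8}{3} + V$ ($j{\left(V \right)} = \left(\frac{5}{3} - -1\right) + V = \left(\frac{5}{3} + 1\right) + V = \frac{8}{3} + V$)
$Z{\left(\sqrt{-37 - 18} \right)} j{\left(D{\left(-1,4 \right)} \right)} = \frac{1}{2 \sqrt{-37 - 18}} \left(\frac{8}{3} + 1\right) = \frac{1}{2 \sqrt{-55}} \cdot \frac{11}{3} = \frac{1}{2 i \sqrt{55}} \cdot \frac{11}{3} = \frac{\left(- \frac{1}{55}\right) i \sqrt{55}}{2} \cdot \frac{11}{3} = - \frac{i \sqrt{55}}{110} \cdot \frac{11}{3} = - \frac{i \sqrt{55}}{30}$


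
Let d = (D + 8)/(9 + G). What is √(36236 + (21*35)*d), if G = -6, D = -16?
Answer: 2*√8569 ≈ 185.14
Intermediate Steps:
d = -8/3 (d = (-16 + 8)/(9 - 6) = -8/3 ≈ -2.6667)
√(36236 + (21*35)*d) = √(36236 + (21*35)*(-8/3)) = √(36236 + 735*(-8/3)) = √(36236 - 1960) = √34276 = 2*√8569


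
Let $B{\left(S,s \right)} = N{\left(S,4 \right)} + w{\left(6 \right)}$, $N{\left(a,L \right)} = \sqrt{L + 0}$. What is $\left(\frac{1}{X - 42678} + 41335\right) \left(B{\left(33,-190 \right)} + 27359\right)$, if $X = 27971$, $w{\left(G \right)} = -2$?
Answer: $\frac{16631914857996}{14707} \approx 1.1309 \cdot 10^{9}$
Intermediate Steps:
$N{\left(a,L \right)} = \sqrt{L}$
$B{\left(S,s \right)} = 0$ ($B{\left(S,s \right)} = \sqrt{4} - 2 = 2 - 2 = 0$)
$\left(\frac{1}{X - 42678} + 41335\right) \left(B{\left(33,-190 \right)} + 27359\right) = \left(\frac{1}{27971 - 42678} + 41335\right) \left(0 + 27359\right) = \left(\frac{1}{-14707} + 41335\right) 27359 = \left(- \frac{1}{14707} + 41335\right) 27359 = \frac{607913844}{14707} \cdot 27359 = \frac{16631914857996}{14707}$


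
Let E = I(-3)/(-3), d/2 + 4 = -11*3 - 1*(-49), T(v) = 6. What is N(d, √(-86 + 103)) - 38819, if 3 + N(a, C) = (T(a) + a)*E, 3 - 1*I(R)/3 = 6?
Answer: -38732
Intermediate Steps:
I(R) = -9 (I(R) = 9 - 3*6 = 9 - 18 = -9)
d = 24 (d = -8 + 2*(-11*3 - 1*(-49)) = -8 + 2*(-33 + 49) = -8 + 2*16 = -8 + 32 = 24)
E = 3 (E = -9/(-3) = -9*(-⅓) = 3)
N(a, C) = 15 + 3*a (N(a, C) = -3 + (6 + a)*3 = -3 + (18 + 3*a) = 15 + 3*a)
N(d, √(-86 + 103)) - 38819 = (15 + 3*24) - 38819 = (15 + 72) - 38819 = 87 - 38819 = -38732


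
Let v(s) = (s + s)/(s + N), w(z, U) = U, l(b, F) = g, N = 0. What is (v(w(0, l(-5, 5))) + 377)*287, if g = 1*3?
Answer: 108773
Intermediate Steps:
g = 3
l(b, F) = 3
v(s) = 2 (v(s) = (s + s)/(s + 0) = (2*s)/s = 2)
(v(w(0, l(-5, 5))) + 377)*287 = (2 + 377)*287 = 379*287 = 108773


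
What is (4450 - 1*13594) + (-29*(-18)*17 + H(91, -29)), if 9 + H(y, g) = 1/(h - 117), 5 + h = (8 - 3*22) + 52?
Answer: -35713/128 ≈ -279.01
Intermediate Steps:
h = -11 (h = -5 + ((8 - 3*22) + 52) = -5 + ((8 - 66) + 52) = -5 + (-58 + 52) = -5 - 6 = -11)
H(y, g) = -1153/128 (H(y, g) = -9 + 1/(-11 - 117) = -9 + 1/(-128) = -9 - 1/128 = -1153/128)
(4450 - 1*13594) + (-29*(-18)*17 + H(91, -29)) = (4450 - 1*13594) + (-29*(-18)*17 - 1153/128) = (4450 - 13594) + (522*17 - 1153/128) = -9144 + (8874 - 1153/128) = -9144 + 1134719/128 = -35713/128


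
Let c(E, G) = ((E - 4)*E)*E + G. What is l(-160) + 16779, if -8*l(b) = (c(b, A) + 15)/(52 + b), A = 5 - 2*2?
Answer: 643667/54 ≈ 11920.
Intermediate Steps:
A = 1 (A = 5 - 4 = 1)
c(E, G) = G + E²*(-4 + E) (c(E, G) = ((-4 + E)*E)*E + G = (E*(-4 + E))*E + G = E²*(-4 + E) + G = G + E²*(-4 + E))
l(b) = -(16 + b³ - 4*b²)/(8*(52 + b)) (l(b) = -((1 + b³ - 4*b²) + 15)/(8*(52 + b)) = -(16 + b³ - 4*b²)/(8*(52 + b)))
l(-160) + 16779 = (-16 - 1*(-160)³ + 4*(-160)²)/(8*(52 - 160)) + 16779 = (⅛)*(-16 - 1*(-4096000) + 4*25600)/(-108) + 16779 = (⅛)*(-1/108)*(-16 + 4096000 + 102400) + 16779 = (⅛)*(-1/108)*4198384 + 16779 = -262399/54 + 16779 = 643667/54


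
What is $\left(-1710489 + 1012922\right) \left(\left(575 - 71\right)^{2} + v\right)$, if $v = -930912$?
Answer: $472180312032$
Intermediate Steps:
$\left(-1710489 + 1012922\right) \left(\left(575 - 71\right)^{2} + v\right) = \left(-1710489 + 1012922\right) \left(\left(575 - 71\right)^{2} - 930912\right) = - 697567 \left(504^{2} - 930912\right) = - 697567 \left(254016 - 930912\right) = \left(-697567\right) \left(-676896\right) = 472180312032$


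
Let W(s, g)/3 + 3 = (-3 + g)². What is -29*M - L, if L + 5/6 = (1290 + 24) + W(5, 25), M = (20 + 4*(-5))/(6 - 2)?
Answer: -16537/6 ≈ -2756.2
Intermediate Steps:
M = 0 (M = (20 - 20)/4 = 0*(¼) = 0)
W(s, g) = -9 + 3*(-3 + g)²
L = 16537/6 (L = -⅚ + ((1290 + 24) + (-9 + 3*(-3 + 25)²)) = -⅚ + (1314 + (-9 + 3*22²)) = -⅚ + (1314 + (-9 + 3*484)) = -⅚ + (1314 + (-9 + 1452)) = -⅚ + (1314 + 1443) = -⅚ + 2757 = 16537/6 ≈ 2756.2)
-29*M - L = -29*0 - 1*16537/6 = 0 - 16537/6 = -16537/6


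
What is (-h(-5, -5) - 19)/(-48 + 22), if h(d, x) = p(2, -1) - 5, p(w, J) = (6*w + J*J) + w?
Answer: 29/26 ≈ 1.1154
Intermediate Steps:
p(w, J) = J² + 7*w (p(w, J) = (6*w + J²) + w = (J² + 6*w) + w = J² + 7*w)
h(d, x) = 10 (h(d, x) = ((-1)² + 7*2) - 5 = (1 + 14) - 5 = 15 - 5 = 10)
(-h(-5, -5) - 19)/(-48 + 22) = (-1*10 - 19)/(-48 + 22) = (-10 - 19)/(-26) = -29*(-1/26) = 29/26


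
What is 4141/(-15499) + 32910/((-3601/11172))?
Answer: -5698540301221/55811899 ≈ -1.0210e+5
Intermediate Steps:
4141/(-15499) + 32910/((-3601/11172)) = 4141*(-1/15499) + 32910/((-3601*1/11172)) = -4141/15499 + 32910/(-3601/11172) = -4141/15499 + 32910*(-11172/3601) = -4141/15499 - 367670520/3601 = -5698540301221/55811899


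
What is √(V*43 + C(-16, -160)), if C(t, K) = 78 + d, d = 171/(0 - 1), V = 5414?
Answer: √232709 ≈ 482.40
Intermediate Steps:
d = -171 (d = 171/(-1) = 171*(-1) = -171)
C(t, K) = -93 (C(t, K) = 78 - 171 = -93)
√(V*43 + C(-16, -160)) = √(5414*43 - 93) = √(232802 - 93) = √232709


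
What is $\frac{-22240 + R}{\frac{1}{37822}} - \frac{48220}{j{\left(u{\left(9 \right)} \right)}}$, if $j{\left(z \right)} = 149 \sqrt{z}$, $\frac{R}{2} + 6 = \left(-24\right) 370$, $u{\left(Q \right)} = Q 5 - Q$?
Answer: $- \frac{676460261318}{447} \approx -1.5133 \cdot 10^{9}$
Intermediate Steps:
$u{\left(Q \right)} = 4 Q$ ($u{\left(Q \right)} = 5 Q - Q = 4 Q$)
$R = -17772$ ($R = -12 + 2 \left(\left(-24\right) 370\right) = -12 + 2 \left(-8880\right) = -12 - 17760 = -17772$)
$\frac{-22240 + R}{\frac{1}{37822}} - \frac{48220}{j{\left(u{\left(9 \right)} \right)}} = \frac{-22240 - 17772}{\frac{1}{37822}} - \frac{48220}{149 \sqrt{4 \cdot 9}} = - 40012 \frac{1}{\frac{1}{37822}} - \frac{48220}{149 \sqrt{36}} = \left(-40012\right) 37822 - \frac{48220}{149 \cdot 6} = -1513333864 - \frac{48220}{894} = -1513333864 - \frac{24110}{447} = - \frac{676460261318}{447}$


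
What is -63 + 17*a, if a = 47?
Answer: 736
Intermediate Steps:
-63 + 17*a = -63 + 17*47 = -63 + 799 = 736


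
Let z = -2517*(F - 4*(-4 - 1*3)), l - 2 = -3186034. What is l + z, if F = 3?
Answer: -3264059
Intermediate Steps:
l = -3186032 (l = 2 - 3186034 = -3186032)
z = -78027 (z = -2517*(3 - 4*(-4 - 1*3)) = -2517*(3 - 4*(-4 - 3)) = -2517*(3 - 4*(-7)) = -2517*(3 + 28) = -2517*31 = -78027)
l + z = -3186032 - 78027 = -3264059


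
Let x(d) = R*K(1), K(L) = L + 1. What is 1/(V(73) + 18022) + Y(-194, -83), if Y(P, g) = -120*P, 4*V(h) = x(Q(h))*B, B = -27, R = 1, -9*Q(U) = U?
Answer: 838475762/36017 ≈ 23280.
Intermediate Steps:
K(L) = 1 + L
Q(U) = -U/9
x(d) = 2 (x(d) = 1*(1 + 1) = 1*2 = 2)
V(h) = -27/2 (V(h) = (2*(-27))/4 = (¼)*(-54) = -27/2)
1/(V(73) + 18022) + Y(-194, -83) = 1/(-27/2 + 18022) - 120*(-194) = 1/(36017/2) + 23280 = 2/36017 + 23280 = 838475762/36017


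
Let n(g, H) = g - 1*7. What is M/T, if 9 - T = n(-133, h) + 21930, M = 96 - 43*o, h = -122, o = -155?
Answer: -6761/21781 ≈ -0.31041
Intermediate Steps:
n(g, H) = -7 + g (n(g, H) = g - 7 = -7 + g)
M = 6761 (M = 96 - 43*(-155) = 96 + 6665 = 6761)
T = -21781 (T = 9 - ((-7 - 133) + 21930) = 9 - (-140 + 21930) = 9 - 1*21790 = 9 - 21790 = -21781)
M/T = 6761/(-21781) = 6761*(-1/21781) = -6761/21781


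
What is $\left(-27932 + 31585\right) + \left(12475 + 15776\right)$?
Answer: $31904$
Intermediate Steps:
$\left(-27932 + 31585\right) + \left(12475 + 15776\right) = 3653 + 28251 = 31904$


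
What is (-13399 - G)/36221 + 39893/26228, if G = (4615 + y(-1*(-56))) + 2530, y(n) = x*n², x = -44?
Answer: 4525180673/950004388 ≈ 4.7633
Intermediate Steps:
y(n) = -44*n²
G = -130839 (G = (4615 - 44*(-1*(-56))²) + 2530 = (4615 - 44*56²) + 2530 = (4615 - 44*3136) + 2530 = (4615 - 137984) + 2530 = -133369 + 2530 = -130839)
(-13399 - G)/36221 + 39893/26228 = (-13399 - 1*(-130839))/36221 + 39893/26228 = (-13399 + 130839)*(1/36221) + 39893*(1/26228) = 117440*(1/36221) + 39893/26228 = 117440/36221 + 39893/26228 = 4525180673/950004388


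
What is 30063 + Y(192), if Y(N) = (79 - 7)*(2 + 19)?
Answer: 31575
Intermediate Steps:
Y(N) = 1512 (Y(N) = 72*21 = 1512)
30063 + Y(192) = 30063 + 1512 = 31575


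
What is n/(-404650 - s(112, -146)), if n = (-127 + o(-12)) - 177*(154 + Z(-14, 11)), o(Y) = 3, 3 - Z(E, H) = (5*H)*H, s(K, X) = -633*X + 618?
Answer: -39586/248843 ≈ -0.15908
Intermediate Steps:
s(K, X) = 618 - 633*X
Z(E, H) = 3 - 5*H² (Z(E, H) = 3 - 5*H*H = 3 - 5*H²)
n = 79172 (n = (-127 + 3) - 177*(154 + (3 - 5*11²)) = -124 - 177*(154 + (3 - 5*121)) = -124 - 177*(154 + (3 - 605)) = -124 - 177*(154 - 602) = -124 - 177*(-448) = -124 + 79296 = 79172)
n/(-404650 - s(112, -146)) = 79172/(-404650 - (618 - 633*(-146))) = 79172/(-404650 - (618 + 92418)) = 79172/(-404650 - 1*93036) = 79172/(-404650 - 93036) = 79172/(-497686) = 79172*(-1/497686) = -39586/248843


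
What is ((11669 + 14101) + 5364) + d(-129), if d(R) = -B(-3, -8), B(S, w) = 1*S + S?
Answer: 31140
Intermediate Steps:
B(S, w) = 2*S (B(S, w) = S + S = 2*S)
d(R) = 6 (d(R) = -2*(-3) = -1*(-6) = 6)
((11669 + 14101) + 5364) + d(-129) = ((11669 + 14101) + 5364) + 6 = (25770 + 5364) + 6 = 31134 + 6 = 31140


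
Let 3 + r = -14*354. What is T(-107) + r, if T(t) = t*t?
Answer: 6490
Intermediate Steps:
T(t) = t²
r = -4959 (r = -3 - 14*354 = -3 - 4956 = -4959)
T(-107) + r = (-107)² - 4959 = 11449 - 4959 = 6490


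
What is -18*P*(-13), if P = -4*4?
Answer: -3744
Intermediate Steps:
P = -16
-18*P*(-13) = -18*(-16)*(-13) = 288*(-13) = -3744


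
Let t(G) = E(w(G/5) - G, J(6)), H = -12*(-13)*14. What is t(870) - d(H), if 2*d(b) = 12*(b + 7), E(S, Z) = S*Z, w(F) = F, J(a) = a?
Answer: -17322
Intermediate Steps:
H = 2184 (H = 156*14 = 2184)
t(G) = -24*G/5 (t(G) = (G/5 - G)*6 = -4*G/5*6 = -24*G/5)
d(b) = 42 + 6*b (d(b) = (12*(b + 7))/2 = (12*(7 + b))/2 = (84 + 12*b)/2 = 42 + 6*b)
t(870) - d(H) = -24/5*870 - (42 + 6*2184) = -4176 - (42 + 13104) = -4176 - 1*13146 = -4176 - 13146 = -17322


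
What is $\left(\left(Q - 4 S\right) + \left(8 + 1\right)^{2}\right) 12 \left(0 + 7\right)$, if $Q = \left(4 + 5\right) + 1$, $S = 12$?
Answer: $3612$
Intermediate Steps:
$Q = 10$ ($Q = 9 + 1 = 10$)
$\left(\left(Q - 4 S\right) + \left(8 + 1\right)^{2}\right) 12 \left(0 + 7\right) = \left(\left(10 - 48\right) + \left(8 + 1\right)^{2}\right) 12 \left(0 + 7\right) = \left(\left(10 - 48\right) + 9^{2}\right) 12 \cdot 7 = \left(-38 + 81\right) 84 = 43 \cdot 84 = 3612$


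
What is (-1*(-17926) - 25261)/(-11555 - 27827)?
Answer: 7335/39382 ≈ 0.18625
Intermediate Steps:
(-1*(-17926) - 25261)/(-11555 - 27827) = (17926 - 25261)/(-39382) = -7335*(-1/39382) = 7335/39382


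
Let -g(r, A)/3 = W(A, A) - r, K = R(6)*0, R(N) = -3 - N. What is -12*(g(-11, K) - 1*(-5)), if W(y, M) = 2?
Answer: 408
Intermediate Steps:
K = 0 (K = (-3 - 1*6)*0 = (-3 - 6)*0 = -9*0 = 0)
g(r, A) = -6 + 3*r (g(r, A) = -3*(2 - r) = -6 + 3*r)
-12*(g(-11, K) - 1*(-5)) = -12*((-6 + 3*(-11)) - 1*(-5)) = -12*((-6 - 33) + 5) = -12*(-39 + 5) = -12*(-34) = 408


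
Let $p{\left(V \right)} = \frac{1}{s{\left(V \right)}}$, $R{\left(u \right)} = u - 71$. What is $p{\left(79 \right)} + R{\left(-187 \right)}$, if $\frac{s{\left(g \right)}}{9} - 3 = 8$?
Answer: $- \frac{25541}{99} \approx -257.99$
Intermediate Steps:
$s{\left(g \right)} = 99$ ($s{\left(g \right)} = 27 + 9 \cdot 8 = 27 + 72 = 99$)
$R{\left(u \right)} = -71 + u$ ($R{\left(u \right)} = u - 71 = -71 + u$)
$p{\left(V \right)} = \frac{1}{99}$
$p{\left(79 \right)} + R{\left(-187 \right)} = \frac{1}{99} - 258 = - \frac{25541}{99}$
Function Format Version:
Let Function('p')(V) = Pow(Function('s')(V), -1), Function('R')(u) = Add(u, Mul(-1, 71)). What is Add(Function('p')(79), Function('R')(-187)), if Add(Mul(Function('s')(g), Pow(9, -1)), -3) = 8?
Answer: Rational(-25541, 99) ≈ -257.99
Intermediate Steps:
Function('s')(g) = 99 (Function('s')(g) = Add(27, Mul(9, 8)) = Add(27, 72) = 99)
Function('R')(u) = Add(-71, u) (Function('R')(u) = Add(u, -71) = Add(-71, u))
Function('p')(V) = Rational(1, 99) (Function('p')(V) = Pow(99, -1) = Rational(1, 99))
Add(Function('p')(79), Function('R')(-187)) = Add(Rational(1, 99), Add(-71, -187)) = Add(Rational(1, 99), -258) = Rational(-25541, 99)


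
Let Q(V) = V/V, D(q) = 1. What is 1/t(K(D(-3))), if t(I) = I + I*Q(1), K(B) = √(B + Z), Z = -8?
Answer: -I*√7/14 ≈ -0.18898*I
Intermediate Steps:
K(B) = √(-8 + B) (K(B) = √(B - 8) = √(-8 + B))
Q(V) = 1
t(I) = 2*I (t(I) = I + I*1 = I + I = 2*I)
1/t(K(D(-3))) = 1/(2*√(-8 + 1)) = 1/(2*√(-7)) = 1/(2*(I*√7)) = 1/(2*I*√7) = -I*√7/14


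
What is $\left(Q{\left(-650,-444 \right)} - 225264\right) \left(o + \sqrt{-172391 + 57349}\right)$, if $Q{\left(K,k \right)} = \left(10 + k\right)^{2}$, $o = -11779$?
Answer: $434739332 - 36908 i \sqrt{115042} \approx 4.3474 \cdot 10^{8} - 1.2518 \cdot 10^{7} i$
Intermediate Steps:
$\left(Q{\left(-650,-444 \right)} - 225264\right) \left(o + \sqrt{-172391 + 57349}\right) = \left(\left(10 - 444\right)^{2} - 225264\right) \left(-11779 + \sqrt{-172391 + 57349}\right) = \left(\left(-434\right)^{2} - 225264\right) \left(-11779 + \sqrt{-115042}\right) = \left(188356 - 225264\right) \left(-11779 + i \sqrt{115042}\right) = - 36908 \left(-11779 + i \sqrt{115042}\right) = 434739332 - 36908 i \sqrt{115042}$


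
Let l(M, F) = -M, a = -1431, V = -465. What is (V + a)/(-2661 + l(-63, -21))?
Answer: 316/433 ≈ 0.72979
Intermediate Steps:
(V + a)/(-2661 + l(-63, -21)) = (-465 - 1431)/(-2661 - 1*(-63)) = -1896/(-2661 + 63) = -1896/(-2598) = -1896*(-1/2598) = 316/433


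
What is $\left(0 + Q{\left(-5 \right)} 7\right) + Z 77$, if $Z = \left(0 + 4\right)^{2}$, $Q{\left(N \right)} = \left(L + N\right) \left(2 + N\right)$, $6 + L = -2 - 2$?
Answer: $1547$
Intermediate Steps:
$L = -10$ ($L = -6 - 4 = -10$)
$Q{\left(N \right)} = \left(-10 + N\right) \left(2 + N\right)$
$Z = 16$ ($Z = 4^{2} = 16$)
$\left(0 + Q{\left(-5 \right)} 7\right) + Z 77 = \left(0 + \left(-20 + \left(-5\right)^{2} - -40\right) 7\right) + 16 \cdot 77 = \left(0 + \left(-20 + 25 + 40\right) 7\right) + 1232 = \left(0 + 45 \cdot 7\right) + 1232 = \left(0 + 315\right) + 1232 = 315 + 1232 = 1547$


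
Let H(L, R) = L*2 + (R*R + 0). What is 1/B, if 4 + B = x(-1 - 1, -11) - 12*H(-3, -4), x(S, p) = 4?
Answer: -1/120 ≈ -0.0083333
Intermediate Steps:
H(L, R) = R² + 2*L (H(L, R) = 2*L + (R² + 0) = 2*L + R² = R² + 2*L)
B = -120 (B = -4 + (4 - 12*((-4)² + 2*(-3))) = -4 + (4 - 12*(16 - 6)) = -4 + (4 - 12*10) = -4 + (4 - 120) = -4 - 116 = -120)
1/B = 1/(-120) = -1/120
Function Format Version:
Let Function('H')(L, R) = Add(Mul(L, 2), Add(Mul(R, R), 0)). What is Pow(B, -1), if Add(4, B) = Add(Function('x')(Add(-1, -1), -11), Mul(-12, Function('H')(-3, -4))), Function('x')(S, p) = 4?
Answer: Rational(-1, 120) ≈ -0.0083333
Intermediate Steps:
Function('H')(L, R) = Add(Pow(R, 2), Mul(2, L)) (Function('H')(L, R) = Add(Mul(2, L), Add(Pow(R, 2), 0)) = Add(Mul(2, L), Pow(R, 2)) = Add(Pow(R, 2), Mul(2, L)))
B = -120 (B = Add(-4, Add(4, Mul(-12, Add(Pow(-4, 2), Mul(2, -3))))) = Add(-4, Add(4, Mul(-12, Add(16, -6)))) = Add(-4, Add(4, Mul(-12, 10))) = Add(-4, Add(4, -120)) = Add(-4, -116) = -120)
Pow(B, -1) = Pow(-120, -1) = Rational(-1, 120)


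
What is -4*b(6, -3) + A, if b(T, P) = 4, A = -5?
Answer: -21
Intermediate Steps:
-4*b(6, -3) + A = -4*4 - 5 = -16 - 5 = -21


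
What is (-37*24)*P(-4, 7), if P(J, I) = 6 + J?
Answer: -1776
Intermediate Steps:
(-37*24)*P(-4, 7) = (-37*24)*(6 - 4) = -888*2 = -1776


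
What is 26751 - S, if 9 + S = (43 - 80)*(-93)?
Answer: 23319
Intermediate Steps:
S = 3432 (S = -9 + (43 - 80)*(-93) = -9 - 37*(-93) = -9 + 3441 = 3432)
26751 - S = 26751 - 1*3432 = 26751 - 3432 = 23319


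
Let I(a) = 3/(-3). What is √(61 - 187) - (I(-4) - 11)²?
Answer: -144 + 3*I*√14 ≈ -144.0 + 11.225*I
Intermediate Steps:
I(a) = -1 (I(a) = 3*(-⅓) = -1)
√(61 - 187) - (I(-4) - 11)² = √(61 - 187) - (-1 - 11)² = √(-126) - 1*(-12)² = 3*I*√14 - 1*144 = 3*I*√14 - 144 = -144 + 3*I*√14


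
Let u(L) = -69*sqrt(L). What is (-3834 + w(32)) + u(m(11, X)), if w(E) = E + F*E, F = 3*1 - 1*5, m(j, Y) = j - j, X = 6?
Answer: -3866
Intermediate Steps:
m(j, Y) = 0
F = -2 (F = 3 - 5 = -2)
w(E) = -E (w(E) = E - 2*E = -E)
(-3834 + w(32)) + u(m(11, X)) = (-3834 - 1*32) - 69*sqrt(0) = (-3834 - 32) - 69*0 = -3866 + 0 = -3866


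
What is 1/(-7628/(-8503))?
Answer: 8503/7628 ≈ 1.1147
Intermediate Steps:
1/(-7628/(-8503)) = 1/(-7628*(-1/8503)) = 1/(7628/8503) = 8503/7628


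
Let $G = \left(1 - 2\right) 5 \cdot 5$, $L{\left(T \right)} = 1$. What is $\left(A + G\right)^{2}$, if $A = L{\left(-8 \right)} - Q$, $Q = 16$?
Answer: $1600$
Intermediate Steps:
$A = -15$ ($A = 1 - 16 = -15$)
$G = -25$ ($G = \left(-1\right) 25 = -25$)
$\left(A + G\right)^{2} = \left(-15 - 25\right)^{2} = \left(-40\right)^{2} = 1600$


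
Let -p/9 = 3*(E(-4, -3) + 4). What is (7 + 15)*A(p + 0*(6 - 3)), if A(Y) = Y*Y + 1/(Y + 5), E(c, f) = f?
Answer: 16037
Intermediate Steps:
p = -27 (p = -27*(-3 + 4) = -27 ≈ -27.000)
A(Y) = Y**2 + 1/(5 + Y)
(7 + 15)*A(p + 0*(6 - 3)) = (7 + 15)*((1 + (-27 + 0*(6 - 3))**3 + 5*(-27 + 0*(6 - 3))**2)/(5 + (-27 + 0*(6 - 3)))) = 22*((1 + (-27 + 0*3)**3 + 5*(-27 + 0*3)**2)/(5 + (-27 + 0*3))) = 22*((1 + (-27 + 0)**3 + 5*(-27 + 0)**2)/(5 + (-27 + 0))) = 22*((1 + (-27)**3 + 5*(-27)**2)/(5 - 27)) = 22*((1 - 19683 + 5*729)/(-22)) = 22*(-(1 - 19683 + 3645)/22) = 22*(-1/22*(-16037)) = 22*(16037/22) = 16037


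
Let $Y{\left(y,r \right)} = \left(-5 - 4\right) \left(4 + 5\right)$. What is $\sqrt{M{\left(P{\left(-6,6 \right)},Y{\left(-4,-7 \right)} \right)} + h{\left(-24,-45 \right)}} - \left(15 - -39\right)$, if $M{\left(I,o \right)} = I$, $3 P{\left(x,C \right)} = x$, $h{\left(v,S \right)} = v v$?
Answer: $-54 + \sqrt{574} \approx -30.042$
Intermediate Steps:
$h{\left(v,S \right)} = v^{2}$
$Y{\left(y,r \right)} = -81$ ($Y{\left(y,r \right)} = \left(-9\right) 9 = -81$)
$P{\left(x,C \right)} = \frac{x}{3}$
$\sqrt{M{\left(P{\left(-6,6 \right)},Y{\left(-4,-7 \right)} \right)} + h{\left(-24,-45 \right)}} - \left(15 - -39\right) = \sqrt{\frac{1}{3} \left(-6\right) + \left(-24\right)^{2}} - \left(15 - -39\right) = \sqrt{-2 + 576} - \left(15 + 39\right) = \sqrt{574} - 54 = -54 + \sqrt{574}$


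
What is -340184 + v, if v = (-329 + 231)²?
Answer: -330580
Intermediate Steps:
v = 9604 (v = (-98)² = 9604)
-340184 + v = -340184 + 9604 = -330580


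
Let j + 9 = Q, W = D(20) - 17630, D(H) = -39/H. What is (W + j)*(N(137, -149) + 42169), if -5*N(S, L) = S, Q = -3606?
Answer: -22384511703/25 ≈ -8.9538e+8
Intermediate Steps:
N(S, L) = -S/5
W = -352639/20 (W = -39/20 - 17630 = -352639/20 ≈ -17632.)
j = -3615 (j = -9 - 3606 = -3615)
(W + j)*(N(137, -149) + 42169) = (-352639/20 - 3615)*(-1/5*137 + 42169) = -424939*(-137/5 + 42169)/20 = -424939/20*210708/5 = -22384511703/25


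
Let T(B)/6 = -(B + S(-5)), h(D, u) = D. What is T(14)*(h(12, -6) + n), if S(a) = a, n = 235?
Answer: -13338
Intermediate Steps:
T(B) = 30 - 6*B (T(B) = 6*(-(B - 5)) = 6*(-(-5 + B)) = 6*(5 - B) = 30 - 6*B)
T(14)*(h(12, -6) + n) = (30 - 6*14)*(12 + 235) = (30 - 84)*247 = -54*247 = -13338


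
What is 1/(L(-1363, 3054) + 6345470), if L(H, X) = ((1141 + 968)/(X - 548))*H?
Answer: 2506/15898873253 ≈ 1.5762e-7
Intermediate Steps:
L(H, X) = 2109*H/(-548 + X) (L(H, X) = (2109/(-548 + X))*H = 2109*H/(-548 + X))
1/(L(-1363, 3054) + 6345470) = 1/(2109*(-1363)/(-548 + 3054) + 6345470) = 1/(2109*(-1363)/2506 + 6345470) = 1/(2109*(-1363)*(1/2506) + 6345470) = 1/(-2874567/2506 + 6345470) = 1/(15898873253/2506) = 2506/15898873253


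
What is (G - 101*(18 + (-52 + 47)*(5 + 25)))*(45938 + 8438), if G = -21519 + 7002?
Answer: -64435560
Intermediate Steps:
G = -14517
(G - 101*(18 + (-52 + 47)*(5 + 25)))*(45938 + 8438) = (-14517 - 101*(18 + (-52 + 47)*(5 + 25)))*(45938 + 8438) = (-14517 - 101*(18 - 5*30))*54376 = (-14517 - 101*(18 - 150))*54376 = (-14517 - 101*(-132))*54376 = (-14517 + 13332)*54376 = -1185*54376 = -64435560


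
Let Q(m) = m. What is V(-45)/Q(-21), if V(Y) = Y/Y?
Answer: -1/21 ≈ -0.047619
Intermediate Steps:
V(Y) = 1
V(-45)/Q(-21) = 1/(-21) = 1*(-1/21) = -1/21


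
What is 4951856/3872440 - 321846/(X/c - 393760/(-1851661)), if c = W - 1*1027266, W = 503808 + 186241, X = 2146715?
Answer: 4338023817957770892/82935962815057 ≈ 52306.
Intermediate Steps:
W = 690049
c = -337217 (c = 690049 - 1*1027266 = 690049 - 1027266 = -337217)
4951856/3872440 - 321846/(X/c - 393760/(-1851661)) = 4951856/3872440 - 321846/(2146715/(-337217) - 393760/(-1851661)) = 4951856*(1/3872440) - 321846/(2146715*(-1/337217) - 393760*(-1/1851661)) = 47614/37235 - 321846/(-2146715/337217 + 17120/80507) = 47614/37235 - 321846/(-167052429465/27148329019) = 47614/37235 - 321846*(-27148329019/167052429465) = 47614/37235 + 2912527033816358/55684143155 = 4338023817957770892/82935962815057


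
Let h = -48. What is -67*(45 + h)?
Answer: 201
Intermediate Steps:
-67*(45 + h) = -67*(45 - 48) = -67*(-3) = 201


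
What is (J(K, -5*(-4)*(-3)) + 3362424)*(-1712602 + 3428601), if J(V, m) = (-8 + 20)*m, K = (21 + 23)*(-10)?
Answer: 5768680702296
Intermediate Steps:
K = -440 (K = 44*(-10) = -440)
J(V, m) = 12*m
(J(K, -5*(-4)*(-3)) + 3362424)*(-1712602 + 3428601) = (12*(-5*(-4)*(-3)) + 3362424)*(-1712602 + 3428601) = (12*(20*(-3)) + 3362424)*1715999 = (12*(-60) + 3362424)*1715999 = (-720 + 3362424)*1715999 = 3361704*1715999 = 5768680702296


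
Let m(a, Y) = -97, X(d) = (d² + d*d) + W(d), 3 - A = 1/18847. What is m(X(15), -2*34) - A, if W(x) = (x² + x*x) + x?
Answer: -1884699/18847 ≈ -100.00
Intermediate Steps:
A = 56540/18847 (A = 3 - 1/18847 = 56540/18847 ≈ 2.9999)
W(x) = x + 2*x² (W(x) = (x² + x²) + x = 2*x² + x = x + 2*x²)
X(d) = 2*d² + d*(1 + 2*d) (X(d) = (d² + d*d) + d*(1 + 2*d) = (d² + d²) + d*(1 + 2*d) = 2*d² + d*(1 + 2*d))
m(X(15), -2*34) - A = -97 - 1*56540/18847 = -97 - 56540/18847 = -1884699/18847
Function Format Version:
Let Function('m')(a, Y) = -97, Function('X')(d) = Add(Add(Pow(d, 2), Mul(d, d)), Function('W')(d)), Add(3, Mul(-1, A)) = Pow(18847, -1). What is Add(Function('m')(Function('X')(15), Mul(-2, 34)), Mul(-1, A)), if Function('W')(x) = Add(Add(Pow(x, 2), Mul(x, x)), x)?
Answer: Rational(-1884699, 18847) ≈ -100.00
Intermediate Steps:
A = Rational(56540, 18847) (A = Add(3, Mul(-1, Pow(18847, -1))) = Add(3, Mul(-1, Rational(1, 18847))) = Add(3, Rational(-1, 18847)) = Rational(56540, 18847) ≈ 2.9999)
Function('W')(x) = Add(x, Mul(2, Pow(x, 2))) (Function('W')(x) = Add(Add(Pow(x, 2), Pow(x, 2)), x) = Add(Mul(2, Pow(x, 2)), x) = Add(x, Mul(2, Pow(x, 2))))
Function('X')(d) = Add(Mul(2, Pow(d, 2)), Mul(d, Add(1, Mul(2, d)))) (Function('X')(d) = Add(Add(Pow(d, 2), Mul(d, d)), Mul(d, Add(1, Mul(2, d)))) = Add(Add(Pow(d, 2), Pow(d, 2)), Mul(d, Add(1, Mul(2, d)))) = Add(Mul(2, Pow(d, 2)), Mul(d, Add(1, Mul(2, d)))))
Add(Function('m')(Function('X')(15), Mul(-2, 34)), Mul(-1, A)) = Add(-97, Mul(-1, Rational(56540, 18847))) = Add(-97, Rational(-56540, 18847)) = Rational(-1884699, 18847)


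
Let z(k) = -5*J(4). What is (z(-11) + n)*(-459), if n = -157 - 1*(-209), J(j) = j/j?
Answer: -21573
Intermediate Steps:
J(j) = 1
n = 52 (n = -157 + 209 = 52)
z(k) = -5 (z(k) = -5*1 = -5)
(z(-11) + n)*(-459) = (-5 + 52)*(-459) = 47*(-459) = -21573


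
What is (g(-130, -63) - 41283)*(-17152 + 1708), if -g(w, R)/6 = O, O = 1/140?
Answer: 22315135986/35 ≈ 6.3758e+8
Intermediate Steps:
O = 1/140 ≈ 0.0071429
g(w, R) = -3/70 (g(w, R) = -6*1/140 = -3/70)
(g(-130, -63) - 41283)*(-17152 + 1708) = (-3/70 - 41283)*(-17152 + 1708) = -2889813/70*(-15444) = 22315135986/35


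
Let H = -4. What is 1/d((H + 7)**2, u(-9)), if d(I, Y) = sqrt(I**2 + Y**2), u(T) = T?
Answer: sqrt(2)/18 ≈ 0.078567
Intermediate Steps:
1/d((H + 7)**2, u(-9)) = 1/(sqrt(((-4 + 7)**2)**2 + (-9)**2)) = 1/(sqrt((3**2)**2 + 81)) = 1/(sqrt(9**2 + 81)) = 1/(sqrt(81 + 81)) = 1/(sqrt(162)) = 1/(9*sqrt(2)) = sqrt(2)/18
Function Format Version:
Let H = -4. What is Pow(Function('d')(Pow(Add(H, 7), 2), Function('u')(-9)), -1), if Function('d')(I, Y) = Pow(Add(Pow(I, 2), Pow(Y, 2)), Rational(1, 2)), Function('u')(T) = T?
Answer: Mul(Rational(1, 18), Pow(2, Rational(1, 2))) ≈ 0.078567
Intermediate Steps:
Pow(Function('d')(Pow(Add(H, 7), 2), Function('u')(-9)), -1) = Pow(Pow(Add(Pow(Pow(Add(-4, 7), 2), 2), Pow(-9, 2)), Rational(1, 2)), -1) = Pow(Pow(Add(Pow(Pow(3, 2), 2), 81), Rational(1, 2)), -1) = Pow(Pow(Add(Pow(9, 2), 81), Rational(1, 2)), -1) = Pow(Pow(Add(81, 81), Rational(1, 2)), -1) = Pow(Pow(162, Rational(1, 2)), -1) = Pow(Mul(9, Pow(2, Rational(1, 2))), -1) = Mul(Rational(1, 18), Pow(2, Rational(1, 2)))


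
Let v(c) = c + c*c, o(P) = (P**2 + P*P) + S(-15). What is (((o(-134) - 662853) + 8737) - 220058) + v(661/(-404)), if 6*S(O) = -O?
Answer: -136817192675/163216 ≈ -8.3826e+5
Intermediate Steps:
S(O) = -O/6 (S(O) = (-O)/6 = -O/6)
o(P) = 5/2 + 2*P**2 (o(P) = (P**2 + P*P) - 1/6*(-15) = (P**2 + P**2) + 5/2 = 2*P**2 + 5/2 = 5/2 + 2*P**2)
v(c) = c + c**2
(((o(-134) - 662853) + 8737) - 220058) + v(661/(-404)) = ((((5/2 + 2*(-134)**2) - 662853) + 8737) - 220058) + (661/(-404))*(1 + 661/(-404)) = ((((5/2 + 2*17956) - 662853) + 8737) - 220058) + (661*(-1/404))*(1 + 661*(-1/404)) = ((((5/2 + 35912) - 662853) + 8737) - 220058) - 661*(1 - 661/404)/404 = (((71829/2 - 662853) + 8737) - 220058) - 661/404*(-257/404) = ((-1253877/2 + 8737) - 220058) + 169877/163216 = (-1236403/2 - 220058) + 169877/163216 = -1676519/2 + 169877/163216 = -136817192675/163216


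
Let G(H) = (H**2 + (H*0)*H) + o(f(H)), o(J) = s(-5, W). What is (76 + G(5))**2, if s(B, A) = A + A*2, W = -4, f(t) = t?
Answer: 7921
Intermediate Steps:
s(B, A) = 3*A (s(B, A) = A + 2*A = 3*A)
o(J) = -12 (o(J) = 3*(-4) = -12)
G(H) = -12 + H**2 (G(H) = (H**2 + (H*0)*H) - 12 = (H**2 + 0*H) - 12 = (H**2 + 0) - 12 = H**2 - 12 = -12 + H**2)
(76 + G(5))**2 = (76 + (-12 + 5**2))**2 = (76 + (-12 + 25))**2 = (76 + 13)**2 = 89**2 = 7921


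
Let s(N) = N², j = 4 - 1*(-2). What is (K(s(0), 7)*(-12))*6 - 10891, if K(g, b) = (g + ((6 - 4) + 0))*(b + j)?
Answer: -12763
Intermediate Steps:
j = 6 (j = 4 + 2 = 6)
K(g, b) = (2 + g)*(6 + b) (K(g, b) = (g + ((6 - 4) + 0))*(b + 6) = (g + (2 + 0))*(6 + b) = (g + 2)*(6 + b) = (2 + g)*(6 + b))
(K(s(0), 7)*(-12))*6 - 10891 = ((12 + 2*7 + 6*0² + 7*0²)*(-12))*6 - 10891 = ((12 + 14 + 6*0 + 7*0)*(-12))*6 - 10891 = ((12 + 14 + 0 + 0)*(-12))*6 - 10891 = (26*(-12))*6 - 10891 = -312*6 - 10891 = -1872 - 10891 = -12763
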